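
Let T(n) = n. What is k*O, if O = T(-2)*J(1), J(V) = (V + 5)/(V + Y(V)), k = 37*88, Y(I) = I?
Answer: -19536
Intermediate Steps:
k = 3256
J(V) = (5 + V)/(2*V) (J(V) = (V + 5)/(V + V) = (5 + V)/((2*V)) = (5 + V)*(1/(2*V)) = (5 + V)/(2*V))
O = -6 (O = -(5 + 1)/1 = -6 ≈ -6.0000)
k*O = 3256*(-6) = -19536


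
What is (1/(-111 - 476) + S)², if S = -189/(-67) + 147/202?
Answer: 794017436239225/63114412913764 ≈ 12.581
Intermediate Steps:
S = 48027/13534 (S = -189*(-1/67) + 147*(1/202) = 189/67 + 147/202 = 48027/13534 ≈ 3.5486)
(1/(-111 - 476) + S)² = (1/(-111 - 476) + 48027/13534)² = (1/(-587) + 48027/13534)² = (-1/587 + 48027/13534)² = (28178315/7944458)² = 794017436239225/63114412913764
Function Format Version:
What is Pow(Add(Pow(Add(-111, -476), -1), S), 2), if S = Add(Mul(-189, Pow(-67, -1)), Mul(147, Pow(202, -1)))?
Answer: Rational(794017436239225, 63114412913764) ≈ 12.581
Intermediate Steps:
S = Rational(48027, 13534) (S = Add(Mul(-189, Rational(-1, 67)), Mul(147, Rational(1, 202))) = Add(Rational(189, 67), Rational(147, 202)) = Rational(48027, 13534) ≈ 3.5486)
Pow(Add(Pow(Add(-111, -476), -1), S), 2) = Pow(Add(Pow(Add(-111, -476), -1), Rational(48027, 13534)), 2) = Pow(Add(Pow(-587, -1), Rational(48027, 13534)), 2) = Pow(Add(Rational(-1, 587), Rational(48027, 13534)), 2) = Pow(Rational(28178315, 7944458), 2) = Rational(794017436239225, 63114412913764)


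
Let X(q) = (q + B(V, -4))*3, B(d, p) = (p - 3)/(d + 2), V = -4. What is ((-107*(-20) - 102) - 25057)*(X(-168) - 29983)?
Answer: 1403077107/2 ≈ 7.0154e+8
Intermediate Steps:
B(d, p) = (-3 + p)/(2 + d)
X(q) = 21/2 + 3*q (X(q) = (q + (-3 - 4)/(2 - 4))*3 = (q - 7/(-2))*3 = (q - ½*(-7))*3 = (q + 7/2)*3 = (7/2 + q)*3 = 21/2 + 3*q)
((-107*(-20) - 102) - 25057)*(X(-168) - 29983) = ((-107*(-20) - 102) - 25057)*((21/2 + 3*(-168)) - 29983) = ((2140 - 102) - 25057)*((21/2 - 504) - 29983) = (2038 - 25057)*(-987/2 - 29983) = -23019*(-60953/2) = 1403077107/2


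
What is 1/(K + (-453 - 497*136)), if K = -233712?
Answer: -1/301757 ≈ -3.3139e-6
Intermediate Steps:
1/(K + (-453 - 497*136)) = 1/(-233712 + (-453 - 497*136)) = 1/(-233712 + (-453 - 67592)) = 1/(-233712 - 68045) = 1/(-301757) = -1/301757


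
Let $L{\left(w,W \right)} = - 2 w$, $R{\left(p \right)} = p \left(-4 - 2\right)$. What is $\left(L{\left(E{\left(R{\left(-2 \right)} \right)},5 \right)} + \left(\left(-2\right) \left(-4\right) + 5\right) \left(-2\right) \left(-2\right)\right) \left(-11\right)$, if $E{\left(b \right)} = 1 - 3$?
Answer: $-616$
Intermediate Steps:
$R{\left(p \right)} = - 6 p$ ($R{\left(p \right)} = p \left(-6\right) = - 6 p$)
$E{\left(b \right)} = -2$ ($E{\left(b \right)} = 1 - 3 = -2$)
$\left(L{\left(E{\left(R{\left(-2 \right)} \right)},5 \right)} + \left(\left(-2\right) \left(-4\right) + 5\right) \left(-2\right) \left(-2\right)\right) \left(-11\right) = \left(\left(-2\right) \left(-2\right) + \left(\left(-2\right) \left(-4\right) + 5\right) \left(-2\right) \left(-2\right)\right) \left(-11\right) = \left(4 + \left(8 + 5\right) \left(-2\right) \left(-2\right)\right) \left(-11\right) = \left(4 + 13 \left(-2\right) \left(-2\right)\right) \left(-11\right) = \left(4 - -52\right) \left(-11\right) = \left(4 + 52\right) \left(-11\right) = 56 \left(-11\right) = -616$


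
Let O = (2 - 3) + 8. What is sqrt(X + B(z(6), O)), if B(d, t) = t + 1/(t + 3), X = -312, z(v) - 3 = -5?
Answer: I*sqrt(30490)/10 ≈ 17.461*I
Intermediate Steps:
z(v) = -2 (z(v) = 3 - 5 = -2)
O = 7 (O = -1 + 8 = 7)
B(d, t) = t + 1/(3 + t)
sqrt(X + B(z(6), O)) = sqrt(-312 + (1 + 7**2 + 3*7)/(3 + 7)) = sqrt(-312 + (1 + 49 + 21)/10) = sqrt(-312 + (1/10)*71) = sqrt(-312 + 71/10) = sqrt(-3049/10) = I*sqrt(30490)/10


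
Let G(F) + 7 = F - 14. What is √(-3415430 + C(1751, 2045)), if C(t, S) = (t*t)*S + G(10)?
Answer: 22*√12947431 ≈ 79162.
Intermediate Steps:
G(F) = -21 + F (G(F) = -7 + (F - 14) = -7 + (-14 + F) = -21 + F)
C(t, S) = -11 + S*t² (C(t, S) = (t*t)*S + (-21 + 10) = t²*S - 11 = S*t² - 11 = -11 + S*t²)
√(-3415430 + C(1751, 2045)) = √(-3415430 + (-11 + 2045*1751²)) = √(-3415430 + (-11 + 2045*3066001)) = √(-3415430 + (-11 + 6269972045)) = √(-3415430 + 6269972034) = √6266556604 = 22*√12947431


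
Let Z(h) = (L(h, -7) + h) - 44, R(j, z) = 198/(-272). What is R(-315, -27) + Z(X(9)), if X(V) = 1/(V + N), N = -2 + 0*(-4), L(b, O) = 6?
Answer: -36733/952 ≈ -38.585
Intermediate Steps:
R(j, z) = -99/136 (R(j, z) = 198*(-1/272) = -99/136)
N = -2 (N = -2 + 0 = -2)
X(V) = 1/(-2 + V) (X(V) = 1/(V - 2) = 1/(-2 + V))
Z(h) = -38 + h (Z(h) = (6 + h) - 44 = -38 + h)
R(-315, -27) + Z(X(9)) = -99/136 + (-38 + 1/(-2 + 9)) = -99/136 + (-38 + 1/7) = -99/136 - 265/7 = -36733/952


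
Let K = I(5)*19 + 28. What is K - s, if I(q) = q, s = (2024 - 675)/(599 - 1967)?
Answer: 8927/72 ≈ 123.99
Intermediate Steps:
s = -71/72 (s = 1349/(-1368) = 1349*(-1/1368) = -71/72 ≈ -0.98611)
K = 123 (K = 5*19 + 28 = 95 + 28 = 123)
K - s = 123 - 1*(-71/72) = 123 + 71/72 = 8927/72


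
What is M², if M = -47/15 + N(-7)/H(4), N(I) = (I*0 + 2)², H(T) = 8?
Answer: 6241/900 ≈ 6.9344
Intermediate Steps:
N(I) = 4 (N(I) = (0 + 2)² = 2² = 4)
M = -79/30 (M = -47/15 + 4/8 = -47*1/15 + 4*(⅛) = -47/15 + ½ = -79/30 ≈ -2.6333)
M² = (-79/30)² = 6241/900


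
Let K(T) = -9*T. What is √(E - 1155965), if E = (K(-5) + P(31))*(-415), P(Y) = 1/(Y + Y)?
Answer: I*√4515341890/62 ≈ 1083.8*I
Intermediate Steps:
P(Y) = 1/(2*Y)
E = -1158265/62 (E = (-9*(-5) + (½)/31)*(-415) = (45 + (½)*(1/31))*(-415) = (45 + 1/62)*(-415) = (2791/62)*(-415) = -1158265/62 ≈ -18682.)
√(E - 1155965) = √(-1158265/62 - 1155965) = √(-72828095/62) = I*√4515341890/62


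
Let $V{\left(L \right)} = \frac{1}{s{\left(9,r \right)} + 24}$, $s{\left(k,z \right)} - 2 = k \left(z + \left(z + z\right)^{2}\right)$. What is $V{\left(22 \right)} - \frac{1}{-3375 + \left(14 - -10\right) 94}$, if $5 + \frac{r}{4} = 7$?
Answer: $\frac{3521}{2687838} \approx 0.00131$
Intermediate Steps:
$r = 8$ ($r = -20 + 4 \cdot 7 = -20 + 28 = 8$)
$s{\left(k,z \right)} = 2 + k \left(z + 4 z^{2}\right)$ ($s{\left(k,z \right)} = 2 + k \left(z + \left(z + z\right)^{2}\right) = 2 + k \left(z + \left(2 z\right)^{2}\right) = 2 + k \left(z + 4 z^{2}\right)$)
$V{\left(L \right)} = \frac{1}{2402}$ ($V{\left(L \right)} = \frac{1}{\left(2 + 9 \cdot 8 + 4 \cdot 9 \cdot 8^{2}\right) + 24} = \frac{1}{\left(2 + 72 + 4 \cdot 9 \cdot 64\right) + 24} = \frac{1}{\left(2 + 72 + 2304\right) + 24} = \frac{1}{2378 + 24} = \frac{1}{2402}$)
$V{\left(22 \right)} - \frac{1}{-3375 + \left(14 - -10\right) 94} = \frac{1}{2402} - \frac{1}{-3375 + \left(14 - -10\right) 94} = \frac{1}{2402} - \frac{1}{-3375 + \left(14 + 10\right) 94} = \frac{1}{2402} - \frac{1}{-3375 + 24 \cdot 94} = \frac{1}{2402} - \frac{1}{-3375 + 2256} = \frac{1}{2402} - \frac{1}{-1119} = \frac{1}{2402} - - \frac{1}{1119} = \frac{1}{2402} + \frac{1}{1119} = \frac{3521}{2687838}$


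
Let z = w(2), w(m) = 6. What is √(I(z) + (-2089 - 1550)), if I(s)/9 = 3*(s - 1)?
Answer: 4*I*√219 ≈ 59.195*I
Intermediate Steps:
z = 6
I(s) = -27 + 27*s (I(s) = 9*(3*(s - 1)) = 9*(3*(-1 + s)) = 9*(-3 + 3*s) = -27 + 27*s)
√(I(z) + (-2089 - 1550)) = √((-27 + 27*6) + (-2089 - 1550)) = √((-27 + 162) - 3639) = √(135 - 3639) = √(-3504) = 4*I*√219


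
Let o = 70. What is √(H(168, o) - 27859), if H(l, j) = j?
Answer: I*√27789 ≈ 166.7*I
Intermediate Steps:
√(H(168, o) - 27859) = √(70 - 27859) = √(-27789) = I*√27789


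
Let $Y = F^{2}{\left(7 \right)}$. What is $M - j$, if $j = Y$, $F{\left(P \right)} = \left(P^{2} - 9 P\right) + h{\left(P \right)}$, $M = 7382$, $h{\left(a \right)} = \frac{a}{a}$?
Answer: $7213$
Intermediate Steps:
$h{\left(a \right)} = 1$
$F{\left(P \right)} = 1 + P^{2} - 9 P$ ($F{\left(P \right)} = \left(P^{2} - 9 P\right) + 1 = 1 + P^{2} - 9 P$)
$Y = 169$ ($Y = \left(1 + 7^{2} - 63\right)^{2} = \left(1 + 49 - 63\right)^{2} = \left(-13\right)^{2} = 169$)
$j = 169$
$M - j = 7382 - 169 = 7213$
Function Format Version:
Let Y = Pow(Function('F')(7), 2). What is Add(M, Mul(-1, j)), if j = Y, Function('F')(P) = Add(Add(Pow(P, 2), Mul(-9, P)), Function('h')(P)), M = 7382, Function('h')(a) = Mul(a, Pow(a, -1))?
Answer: 7213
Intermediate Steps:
Function('h')(a) = 1
Function('F')(P) = Add(1, Pow(P, 2), Mul(-9, P)) (Function('F')(P) = Add(Add(Pow(P, 2), Mul(-9, P)), 1) = Add(1, Pow(P, 2), Mul(-9, P)))
Y = 169 (Y = Pow(Add(1, Pow(7, 2), Mul(-9, 7)), 2) = Pow(Add(1, 49, -63), 2) = Pow(-13, 2) = 169)
j = 169
Add(M, Mul(-1, j)) = Add(7382, Mul(-1, 169)) = Add(7382, -169) = 7213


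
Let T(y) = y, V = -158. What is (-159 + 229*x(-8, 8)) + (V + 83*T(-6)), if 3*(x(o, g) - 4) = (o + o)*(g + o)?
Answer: 101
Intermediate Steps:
x(o, g) = 4 + 2*o*(g + o)/3 (x(o, g) = 4 + ((o + o)*(g + o))/3 = 4 + ((2*o)*(g + o))/3 = 4 + (2*o*(g + o))/3 = 4 + 2*o*(g + o)/3)
(-159 + 229*x(-8, 8)) + (V + 83*T(-6)) = (-159 + 229*(4 + (2/3)*(-8)**2 + (2/3)*8*(-8))) + (-158 + 83*(-6)) = (-159 + 229*(4 + (2/3)*64 - 128/3)) + (-158 - 498) = (-159 + 229*(4 + 128/3 - 128/3)) - 656 = (-159 + 229*4) - 656 = (-159 + 916) - 656 = 757 - 656 = 101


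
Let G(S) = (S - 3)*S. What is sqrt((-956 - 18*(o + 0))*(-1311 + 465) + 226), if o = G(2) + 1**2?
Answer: sqrt(793774) ≈ 890.94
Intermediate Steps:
G(S) = S*(-3 + S) (G(S) = (-3 + S)*S = S*(-3 + S))
o = -1 (o = 2*(-3 + 2) + 1**2 = 2*(-1) + 1 = -2 + 1 = -1)
sqrt((-956 - 18*(o + 0))*(-1311 + 465) + 226) = sqrt((-956 - 18*(-1 + 0))*(-1311 + 465) + 226) = sqrt((-956 - 18*(-1))*(-846) + 226) = sqrt((-956 + 18)*(-846) + 226) = sqrt(-938*(-846) + 226) = sqrt(793548 + 226) = sqrt(793774)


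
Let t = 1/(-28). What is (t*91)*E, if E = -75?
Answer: 975/4 ≈ 243.75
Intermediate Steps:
t = -1/28 ≈ -0.035714
(t*91)*E = -1/28*91*(-75) = -13/4*(-75) = 975/4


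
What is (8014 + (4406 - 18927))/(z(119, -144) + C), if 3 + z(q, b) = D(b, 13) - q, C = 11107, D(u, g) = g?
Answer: -723/1222 ≈ -0.59165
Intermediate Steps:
z(q, b) = 10 - q (z(q, b) = -3 + (13 - q) = 10 - q)
(8014 + (4406 - 18927))/(z(119, -144) + C) = (8014 + (4406 - 18927))/((10 - 1*119) + 11107) = (8014 - 14521)/((10 - 119) + 11107) = -6507/(-109 + 11107) = -6507/10998 = -6507*1/10998 = -723/1222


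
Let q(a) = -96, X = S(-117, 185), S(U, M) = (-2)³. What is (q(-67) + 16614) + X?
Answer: 16510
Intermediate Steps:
S(U, M) = -8
X = -8
(q(-67) + 16614) + X = (-96 + 16614) - 8 = 16518 - 8 = 16510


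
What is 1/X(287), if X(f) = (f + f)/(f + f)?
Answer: 1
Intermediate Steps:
X(f) = 1 (X(f) = (2*f)/((2*f)) = (2*f)*(1/(2*f)) = 1)
1/X(287) = 1/1 = 1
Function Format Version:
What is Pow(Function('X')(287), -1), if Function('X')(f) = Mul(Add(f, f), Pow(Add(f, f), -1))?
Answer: 1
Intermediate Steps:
Function('X')(f) = 1 (Function('X')(f) = Mul(Mul(2, f), Pow(Mul(2, f), -1)) = Mul(Mul(2, f), Mul(Rational(1, 2), Pow(f, -1))) = 1)
Pow(Function('X')(287), -1) = Pow(1, -1) = 1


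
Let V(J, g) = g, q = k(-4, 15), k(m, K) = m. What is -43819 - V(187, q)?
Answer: -43815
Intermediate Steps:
q = -4
-43819 - V(187, q) = -43819 - 1*(-4) = -43819 + 4 = -43815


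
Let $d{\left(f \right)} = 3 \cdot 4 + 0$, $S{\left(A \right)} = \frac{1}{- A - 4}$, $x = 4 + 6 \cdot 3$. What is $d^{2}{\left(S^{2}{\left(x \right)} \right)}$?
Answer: $144$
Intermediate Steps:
$x = 22$ ($x = 4 + 18 = 22$)
$S{\left(A \right)} = \frac{1}{-4 - A}$
$d{\left(f \right)} = 12$ ($d{\left(f \right)} = 12 + 0 = 12$)
$d^{2}{\left(S^{2}{\left(x \right)} \right)} = 12^{2} = 144$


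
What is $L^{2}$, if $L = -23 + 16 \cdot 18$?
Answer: $70225$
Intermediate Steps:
$L = 265$ ($L = -23 + 288 = 265$)
$L^{2} = 265^{2} = 70225$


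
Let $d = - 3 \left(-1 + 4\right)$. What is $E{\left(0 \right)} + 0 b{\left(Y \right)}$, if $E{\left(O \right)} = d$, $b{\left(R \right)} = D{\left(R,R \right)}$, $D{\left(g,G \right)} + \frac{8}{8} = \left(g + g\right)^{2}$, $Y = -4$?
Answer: $-9$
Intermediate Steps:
$D{\left(g,G \right)} = -1 + 4 g^{2}$ ($D{\left(g,G \right)} = -1 + \left(g + g\right)^{2} = -1 + \left(2 g\right)^{2} = -1 + 4 g^{2}$)
$b{\left(R \right)} = -1 + 4 R^{2}$
$d = -9$ ($d = \left(-3\right) 3 = -9$)
$E{\left(O \right)} = -9$
$E{\left(0 \right)} + 0 b{\left(Y \right)} = -9 + 0 \left(-1 + 4 \left(-4\right)^{2}\right) = -9 + 0 \left(-1 + 4 \cdot 16\right) = -9 + 0 \left(-1 + 64\right) = -9 + 0 \cdot 63 = -9 + 0 = -9$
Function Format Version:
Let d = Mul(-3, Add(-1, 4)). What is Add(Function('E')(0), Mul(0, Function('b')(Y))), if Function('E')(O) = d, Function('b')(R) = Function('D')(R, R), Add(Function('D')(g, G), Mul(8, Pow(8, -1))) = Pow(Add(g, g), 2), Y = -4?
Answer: -9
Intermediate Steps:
Function('D')(g, G) = Add(-1, Mul(4, Pow(g, 2))) (Function('D')(g, G) = Add(-1, Pow(Add(g, g), 2)) = Add(-1, Pow(Mul(2, g), 2)) = Add(-1, Mul(4, Pow(g, 2))))
Function('b')(R) = Add(-1, Mul(4, Pow(R, 2)))
d = -9 (d = Mul(-3, 3) = -9)
Function('E')(O) = -9
Add(Function('E')(0), Mul(0, Function('b')(Y))) = Add(-9, Mul(0, Add(-1, Mul(4, Pow(-4, 2))))) = Add(-9, Mul(0, Add(-1, Mul(4, 16)))) = Add(-9, Mul(0, Add(-1, 64))) = Add(-9, Mul(0, 63)) = Add(-9, 0) = -9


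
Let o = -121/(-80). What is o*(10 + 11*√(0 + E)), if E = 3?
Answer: 121/8 + 1331*√3/80 ≈ 43.942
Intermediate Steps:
o = 121/80 (o = -121*(-1/80) = 121/80 ≈ 1.5125)
o*(10 + 11*√(0 + E)) = 121*(10 + 11*√(0 + 3))/80 = 121*(10 + 11*√3)/80 = 121/8 + 1331*√3/80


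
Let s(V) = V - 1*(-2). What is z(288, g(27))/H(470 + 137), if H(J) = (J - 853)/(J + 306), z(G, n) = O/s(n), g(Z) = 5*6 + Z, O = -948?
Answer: 144254/2419 ≈ 59.634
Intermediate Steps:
s(V) = 2 + V (s(V) = V + 2 = 2 + V)
g(Z) = 30 + Z
z(G, n) = -948/(2 + n)
H(J) = (-853 + J)/(306 + J)
z(288, g(27))/H(470 + 137) = (-948/(2 + (30 + 27)))/(((-853 + (470 + 137))/(306 + (470 + 137)))) = (-948/(2 + 57))/(((-853 + 607)/(306 + 607))) = (-948/59)/((-246/913)) = (-948*1/59)/(((1/913)*(-246))) = -948/(59*(-246/913)) = -948/59*(-913/246) = 144254/2419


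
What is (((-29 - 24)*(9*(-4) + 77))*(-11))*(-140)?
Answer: -3346420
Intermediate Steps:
(((-29 - 24)*(9*(-4) + 77))*(-11))*(-140) = (-53*(-36 + 77)*(-11))*(-140) = (-53*41*(-11))*(-140) = -2173*(-11)*(-140) = 23903*(-140) = -3346420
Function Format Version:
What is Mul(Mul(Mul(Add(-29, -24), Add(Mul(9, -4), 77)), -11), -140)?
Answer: -3346420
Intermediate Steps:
Mul(Mul(Mul(Add(-29, -24), Add(Mul(9, -4), 77)), -11), -140) = Mul(Mul(Mul(-53, Add(-36, 77)), -11), -140) = Mul(Mul(Mul(-53, 41), -11), -140) = Mul(Mul(-2173, -11), -140) = Mul(23903, -140) = -3346420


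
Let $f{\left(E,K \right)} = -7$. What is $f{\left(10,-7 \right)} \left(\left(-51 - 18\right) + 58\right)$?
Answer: $77$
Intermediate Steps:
$f{\left(10,-7 \right)} \left(\left(-51 - 18\right) + 58\right) = - 7 \left(\left(-51 - 18\right) + 58\right) = - 7 \left(-69 + 58\right) = \left(-7\right) \left(-11\right) = 77$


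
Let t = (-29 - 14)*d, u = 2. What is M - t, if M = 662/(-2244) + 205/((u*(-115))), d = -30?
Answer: -16660177/12903 ≈ -1291.2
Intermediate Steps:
M = -15307/12903 (M = 662/(-2244) + 205/((2*(-115))) = 662*(-1/2244) + 205/(-230) = -331/1122 + 205*(-1/230) = -331/1122 - 41/46 = -15307/12903 ≈ -1.1863)
t = 1290 (t = (-29 - 14)*(-30) = -43*(-30) = 1290)
M - t = -15307/12903 - 1*1290 = -15307/12903 - 1290 = -16660177/12903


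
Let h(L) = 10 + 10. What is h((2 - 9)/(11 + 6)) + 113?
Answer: 133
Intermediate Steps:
h(L) = 20
h((2 - 9)/(11 + 6)) + 113 = 20 + 113 = 133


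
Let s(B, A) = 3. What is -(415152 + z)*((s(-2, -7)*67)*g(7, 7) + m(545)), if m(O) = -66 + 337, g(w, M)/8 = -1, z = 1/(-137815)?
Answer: 76495349139223/137815 ≈ 5.5506e+8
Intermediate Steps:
z = -1/137815 ≈ -7.2561e-6
g(w, M) = -8 (g(w, M) = 8*(-1) = -8)
m(O) = 271
-(415152 + z)*((s(-2, -7)*67)*g(7, 7) + m(545)) = -(415152 - 1/137815)*((3*67)*(-8) + 271) = -57214172879*(201*(-8) + 271)/137815 = -57214172879*(-1608 + 271)/137815 = -57214172879*(-1337)/137815 = -1*(-76495349139223/137815) = 76495349139223/137815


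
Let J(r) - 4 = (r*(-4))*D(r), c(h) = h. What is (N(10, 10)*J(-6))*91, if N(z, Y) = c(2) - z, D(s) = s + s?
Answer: 206752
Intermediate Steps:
D(s) = 2*s
J(r) = 4 - 8*r² (J(r) = 4 + (r*(-4))*(2*r) = 4 + (-4*r)*(2*r) = 4 - 8*r²)
N(z, Y) = 2 - z
(N(10, 10)*J(-6))*91 = ((2 - 1*10)*(4 - 8*(-6)²))*91 = ((2 - 10)*(4 - 8*36))*91 = -8*(4 - 288)*91 = -8*(-284)*91 = 2272*91 = 206752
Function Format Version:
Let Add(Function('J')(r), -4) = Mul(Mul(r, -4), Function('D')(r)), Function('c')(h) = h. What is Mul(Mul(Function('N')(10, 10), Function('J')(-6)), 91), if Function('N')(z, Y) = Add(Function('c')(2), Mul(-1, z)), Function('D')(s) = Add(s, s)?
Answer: 206752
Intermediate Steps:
Function('D')(s) = Mul(2, s)
Function('J')(r) = Add(4, Mul(-8, Pow(r, 2))) (Function('J')(r) = Add(4, Mul(Mul(r, -4), Mul(2, r))) = Add(4, Mul(Mul(-4, r), Mul(2, r))) = Add(4, Mul(-8, Pow(r, 2))))
Function('N')(z, Y) = Add(2, Mul(-1, z))
Mul(Mul(Function('N')(10, 10), Function('J')(-6)), 91) = Mul(Mul(Add(2, Mul(-1, 10)), Add(4, Mul(-8, Pow(-6, 2)))), 91) = Mul(Mul(Add(2, -10), Add(4, Mul(-8, 36))), 91) = Mul(Mul(-8, Add(4, -288)), 91) = Mul(Mul(-8, -284), 91) = Mul(2272, 91) = 206752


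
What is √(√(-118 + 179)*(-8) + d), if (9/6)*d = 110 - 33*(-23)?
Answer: √(5214 - 72*√61)/3 ≈ 22.734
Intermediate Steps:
d = 1738/3 (d = 2*(110 - 33*(-23))/3 = 2*(110 + 759)/3 = (⅔)*869 = 1738/3 ≈ 579.33)
√(√(-118 + 179)*(-8) + d) = √(√(-118 + 179)*(-8) + 1738/3) = √(√61*(-8) + 1738/3) = √(-8*√61 + 1738/3) = √(1738/3 - 8*√61)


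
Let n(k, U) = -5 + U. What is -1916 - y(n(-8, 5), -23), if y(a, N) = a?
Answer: -1916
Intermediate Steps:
-1916 - y(n(-8, 5), -23) = -1916 - (-5 + 5) = -1916 - 1*0 = -1916 + 0 = -1916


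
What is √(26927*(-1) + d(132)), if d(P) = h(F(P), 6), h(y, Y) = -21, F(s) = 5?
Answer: 2*I*√6737 ≈ 164.16*I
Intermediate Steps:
d(P) = -21
√(26927*(-1) + d(132)) = √(26927*(-1) - 21) = √(-26927 - 21) = √(-26948) = 2*I*√6737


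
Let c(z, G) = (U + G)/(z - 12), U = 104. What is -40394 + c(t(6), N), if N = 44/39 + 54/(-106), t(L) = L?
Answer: -501182635/12402 ≈ -40411.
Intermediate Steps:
N = 1279/2067 (N = 44*(1/39) + 54*(-1/106) = 44/39 - 27/53 = 1279/2067 ≈ 0.61877)
c(z, G) = (104 + G)/(-12 + z) (c(z, G) = (104 + G)/(z - 12) = (104 + G)/(-12 + z))
-40394 + c(t(6), N) = -40394 + (104 + 1279/2067)/(-12 + 6) = -40394 + (216247/2067)/(-6) = -40394 - ⅙*216247/2067 = -40394 - 216247/12402 = -501182635/12402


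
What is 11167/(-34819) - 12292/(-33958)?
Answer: 24393081/591191801 ≈ 0.041261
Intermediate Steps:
11167/(-34819) - 12292/(-33958) = 11167*(-1/34819) - 12292*(-1/33958) = -11167/34819 + 6146/16979 = 24393081/591191801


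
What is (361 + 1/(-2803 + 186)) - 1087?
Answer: -1899943/2617 ≈ -726.00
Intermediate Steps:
(361 + 1/(-2803 + 186)) - 1087 = (361 + 1/(-2617)) - 1087 = (361 - 1/2617) - 1087 = 944736/2617 - 1087 = -1899943/2617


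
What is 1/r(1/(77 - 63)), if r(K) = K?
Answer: 14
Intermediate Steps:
1/r(1/(77 - 63)) = 1/(1/(77 - 63)) = 1/(1/14) = 14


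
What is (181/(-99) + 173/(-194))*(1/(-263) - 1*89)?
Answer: 55584424/229599 ≈ 242.09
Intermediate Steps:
(181/(-99) + 173/(-194))*(1/(-263) - 1*89) = (181*(-1/99) + 173*(-1/194))*(-1/263 - 89) = (-181/99 - 173/194)*(-23408/263) = -52241/19206*(-23408/263) = 55584424/229599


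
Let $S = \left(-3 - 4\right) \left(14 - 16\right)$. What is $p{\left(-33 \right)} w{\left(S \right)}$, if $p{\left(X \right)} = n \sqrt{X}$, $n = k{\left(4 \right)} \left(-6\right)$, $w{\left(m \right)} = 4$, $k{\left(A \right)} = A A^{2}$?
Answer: $- 1536 i \sqrt{33} \approx - 8823.7 i$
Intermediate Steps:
$k{\left(A \right)} = A^{3}$
$S = 14$ ($S = \left(-7\right) \left(-2\right) = 14$)
$n = -384$ ($n = 4^{3} \left(-6\right) = 64 \left(-6\right) = -384$)
$p{\left(X \right)} = - 384 \sqrt{X}$
$p{\left(-33 \right)} w{\left(S \right)} = - 384 \sqrt{-33} \cdot 4 = - 384 i \sqrt{33} \cdot 4 = - 1536 i \sqrt{33}$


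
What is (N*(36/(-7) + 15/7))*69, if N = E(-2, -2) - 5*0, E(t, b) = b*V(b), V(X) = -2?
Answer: -828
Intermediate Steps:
E(t, b) = -2*b (E(t, b) = b*(-2) = -2*b)
N = 4 (N = -2*(-2) - 5*0 = 4 + 0 = 4)
(N*(36/(-7) + 15/7))*69 = (4*(36/(-7) + 15/7))*69 = (4*(36*(-⅐) + 15*(⅐)))*69 = (4*(-36/7 + 15/7))*69 = (4*(-3))*69 = -12*69 = -828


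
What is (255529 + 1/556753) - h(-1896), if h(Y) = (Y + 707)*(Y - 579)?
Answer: -1496132272237/556753 ≈ -2.6872e+6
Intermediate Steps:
h(Y) = (-579 + Y)*(707 + Y) (h(Y) = (707 + Y)*(-579 + Y) = (-579 + Y)*(707 + Y))
(255529 + 1/556753) - h(-1896) = (255529 + 1/556753) - (-409353 + (-1896)**2 + 128*(-1896)) = (255529 + 1/556753) - (-409353 + 3594816 - 242688) = 142266537338/556753 - 1*2942775 = 142266537338/556753 - 2942775 = -1496132272237/556753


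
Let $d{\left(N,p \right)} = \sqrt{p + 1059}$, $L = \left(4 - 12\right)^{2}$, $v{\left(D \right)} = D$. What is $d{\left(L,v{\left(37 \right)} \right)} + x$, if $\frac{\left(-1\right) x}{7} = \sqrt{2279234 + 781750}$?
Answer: $- 14 \sqrt{765246} + 2 \sqrt{274} \approx -12214.0$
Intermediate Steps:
$L = 64$ ($L = \left(-8\right)^{2} = 64$)
$d{\left(N,p \right)} = \sqrt{1059 + p}$
$x = - 14 \sqrt{765246}$ ($x = - 7 \sqrt{2279234 + 781750} = - 7 \sqrt{3060984} = - 7 \cdot 2 \sqrt{765246} = - 14 \sqrt{765246} \approx -12247.0$)
$d{\left(L,v{\left(37 \right)} \right)} + x = \sqrt{1059 + 37} - 14 \sqrt{765246} = \sqrt{1096} - 14 \sqrt{765246} = 2 \sqrt{274} - 14 \sqrt{765246} = - 14 \sqrt{765246} + 2 \sqrt{274}$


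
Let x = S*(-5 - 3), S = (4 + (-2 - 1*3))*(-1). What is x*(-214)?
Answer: 1712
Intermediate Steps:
S = 1 (S = (4 + (-2 - 3))*(-1) = (4 - 5)*(-1) = -1*(-1) = 1)
x = -8 (x = 1*(-5 - 3) = 1*(-8) = -8)
x*(-214) = -8*(-214) = 1712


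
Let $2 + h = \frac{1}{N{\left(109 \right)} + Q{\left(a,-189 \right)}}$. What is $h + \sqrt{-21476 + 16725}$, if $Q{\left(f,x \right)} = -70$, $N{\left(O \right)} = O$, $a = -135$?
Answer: $- \frac{77}{39} + i \sqrt{4751} \approx -1.9744 + 68.927 i$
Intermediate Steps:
$h = - \frac{77}{39}$ ($h = -2 + \frac{1}{109 - 70} = -2 + \frac{1}{39} = - \frac{77}{39} \approx -1.9744$)
$h + \sqrt{-21476 + 16725} = - \frac{77}{39} + \sqrt{-21476 + 16725} = - \frac{77}{39} + \sqrt{-4751} = - \frac{77}{39} + i \sqrt{4751}$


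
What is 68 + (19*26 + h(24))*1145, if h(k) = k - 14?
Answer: 577148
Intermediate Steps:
h(k) = -14 + k
68 + (19*26 + h(24))*1145 = 68 + (19*26 + (-14 + 24))*1145 = 68 + (494 + 10)*1145 = 68 + 504*1145 = 68 + 577080 = 577148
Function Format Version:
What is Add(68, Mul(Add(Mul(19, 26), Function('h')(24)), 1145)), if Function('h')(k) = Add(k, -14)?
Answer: 577148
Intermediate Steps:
Function('h')(k) = Add(-14, k)
Add(68, Mul(Add(Mul(19, 26), Function('h')(24)), 1145)) = Add(68, Mul(Add(Mul(19, 26), Add(-14, 24)), 1145)) = Add(68, Mul(Add(494, 10), 1145)) = Add(68, Mul(504, 1145)) = Add(68, 577080) = 577148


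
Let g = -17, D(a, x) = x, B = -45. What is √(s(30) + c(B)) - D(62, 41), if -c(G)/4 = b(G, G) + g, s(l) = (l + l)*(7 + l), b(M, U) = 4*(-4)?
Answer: -41 + 28*√3 ≈ 7.4974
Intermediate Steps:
b(M, U) = -16
s(l) = 2*l*(7 + l) (s(l) = (2*l)*(7 + l) = 2*l*(7 + l))
c(G) = 132 (c(G) = -4*(-16 - 17) = -4*(-33) = 132)
√(s(30) + c(B)) - D(62, 41) = √(2*30*(7 + 30) + 132) - 1*41 = √(2*30*37 + 132) - 41 = √(2220 + 132) - 41 = √2352 - 41 = 28*√3 - 41 = -41 + 28*√3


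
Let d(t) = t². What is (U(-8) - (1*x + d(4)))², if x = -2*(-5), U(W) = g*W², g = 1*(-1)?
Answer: 8100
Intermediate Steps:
g = -1
U(W) = -W²
x = 10
(U(-8) - (1*x + d(4)))² = (-1*(-8)² - (1*10 + 4²))² = (-1*64 - (10 + 16))² = (-64 - 1*26)² = (-64 - 26)² = (-90)² = 8100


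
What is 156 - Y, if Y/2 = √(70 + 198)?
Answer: 156 - 4*√67 ≈ 123.26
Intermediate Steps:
Y = 4*√67 (Y = 2*√(70 + 198) = 2*√268 = 2*(2*√67) = 4*√67 ≈ 32.741)
156 - Y = 156 - 4*√67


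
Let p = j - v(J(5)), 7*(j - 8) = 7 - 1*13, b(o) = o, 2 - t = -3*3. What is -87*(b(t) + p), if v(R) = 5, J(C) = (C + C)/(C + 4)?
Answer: -8004/7 ≈ -1143.4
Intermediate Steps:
J(C) = 2*C/(4 + C) (J(C) = (2*C)/(4 + C) = 2*C/(4 + C))
t = 11 (t = 2 - (-3)*3 = 2 - 1*(-9) = 2 + 9 = 11)
j = 50/7 (j = 8 + (7 - 1*13)/7 = 8 + (7 - 13)/7 = 8 + (⅐)*(-6) = 8 - 6/7 = 50/7 ≈ 7.1429)
p = 15/7 (p = 50/7 - 1*5 = 50/7 - 5 = 15/7 ≈ 2.1429)
-87*(b(t) + p) = -87*(11 + 15/7) = -87*92/7 = -8004/7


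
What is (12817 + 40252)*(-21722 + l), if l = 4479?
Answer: -915068767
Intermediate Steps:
(12817 + 40252)*(-21722 + l) = (12817 + 40252)*(-21722 + 4479) = 53069*(-17243) = -915068767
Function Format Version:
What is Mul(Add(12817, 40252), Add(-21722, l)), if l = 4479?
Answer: -915068767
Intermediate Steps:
Mul(Add(12817, 40252), Add(-21722, l)) = Mul(Add(12817, 40252), Add(-21722, 4479)) = Mul(53069, -17243) = -915068767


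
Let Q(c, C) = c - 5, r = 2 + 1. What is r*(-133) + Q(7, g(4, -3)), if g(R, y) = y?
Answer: -397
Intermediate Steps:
r = 3
Q(c, C) = -5 + c
r*(-133) + Q(7, g(4, -3)) = 3*(-133) + (-5 + 7) = -399 + 2 = -397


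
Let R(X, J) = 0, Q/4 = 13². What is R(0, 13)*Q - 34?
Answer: -34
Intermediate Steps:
Q = 676 (Q = 4*13² = 4*169 = 676)
R(0, 13)*Q - 34 = 0*676 - 34 = 0 - 34 = -34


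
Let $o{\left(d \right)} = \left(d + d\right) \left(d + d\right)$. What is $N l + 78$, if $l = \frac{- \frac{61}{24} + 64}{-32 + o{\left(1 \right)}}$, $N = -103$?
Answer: $\frac{204341}{672} \approx 304.08$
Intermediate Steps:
$o{\left(d \right)} = 4 d^{2}$ ($o{\left(d \right)} = 2 d 2 d = 4 d^{2}$)
$l = - \frac{1475}{672}$ ($l = \frac{- \frac{61}{24} + 64}{-32 + 4 \cdot 1^{2}} = \frac{\left(-61\right) \frac{1}{24} + 64}{-32 + 4 \cdot 1} = \frac{- \frac{61}{24} + 64}{-32 + 4} = \frac{1475}{24 \left(-28\right)} = \frac{1475}{24} \left(- \frac{1}{28}\right) = - \frac{1475}{672} \approx -2.1949$)
$N l + 78 = \left(-103\right) \left(- \frac{1475}{672}\right) + 78 = \frac{151925}{672} + 78 = \frac{204341}{672}$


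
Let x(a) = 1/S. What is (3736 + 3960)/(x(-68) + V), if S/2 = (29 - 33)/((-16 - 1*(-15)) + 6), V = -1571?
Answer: -61568/12573 ≈ -4.8968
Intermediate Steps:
S = -8/5 (S = 2*((29 - 33)/((-16 - 1*(-15)) + 6)) = 2*(-4/((-16 + 15) + 6)) = 2*(-4/(-1 + 6)) = 2*(-4/5) = 2*(-4*⅕) = 2*(-⅘) = -8/5 ≈ -1.6000)
x(a) = -5/8 (x(a) = 1/(-8/5) = -5/8)
(3736 + 3960)/(x(-68) + V) = (3736 + 3960)/(-5/8 - 1571) = 7696/(-12573/8) = 7696*(-8/12573) = -61568/12573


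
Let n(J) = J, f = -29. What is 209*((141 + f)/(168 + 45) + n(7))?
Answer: 335027/213 ≈ 1572.9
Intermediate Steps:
209*((141 + f)/(168 + 45) + n(7)) = 209*((141 - 29)/(168 + 45) + 7) = 209*(112/213 + 7) = 209*(1603/213) = 335027/213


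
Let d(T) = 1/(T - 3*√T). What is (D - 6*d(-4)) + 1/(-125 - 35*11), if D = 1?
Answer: 33427/22880 - 9*I/13 ≈ 1.461 - 0.69231*I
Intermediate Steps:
(D - 6*d(-4)) + 1/(-125 - 35*11) = (1 - 6/(-4 - 6*I)) + 1/(-125 - 35*11) = (1 - 6/(-4 - 6*I)) + (1/11)/(-160) = (1 - 6*(-4 + 6*I)/52) - 1/160*1/11 = (1 - 3*(-4 + 6*I)/26) - 1/1760 = 1759/1760 - 3*(-4 + 6*I)/26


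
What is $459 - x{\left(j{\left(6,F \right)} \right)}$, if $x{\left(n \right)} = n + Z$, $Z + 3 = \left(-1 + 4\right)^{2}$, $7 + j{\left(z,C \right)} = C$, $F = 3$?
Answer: $457$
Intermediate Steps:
$j{\left(z,C \right)} = -7 + C$
$Z = 6$ ($Z = -3 + \left(-1 + 4\right)^{2} = -3 + 3^{2} = -3 + 9 = 6$)
$x{\left(n \right)} = 6 + n$ ($x{\left(n \right)} = n + 6 = 6 + n$)
$459 - x{\left(j{\left(6,F \right)} \right)} = 459 - \left(6 + \left(-7 + 3\right)\right) = 459 - \left(6 - 4\right) = 459 - 2 = 457$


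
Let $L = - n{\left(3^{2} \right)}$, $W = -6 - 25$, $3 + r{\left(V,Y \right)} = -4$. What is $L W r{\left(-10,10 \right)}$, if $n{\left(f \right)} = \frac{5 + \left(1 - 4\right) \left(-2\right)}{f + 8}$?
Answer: $- \frac{2387}{17} \approx -140.41$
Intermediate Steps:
$r{\left(V,Y \right)} = -7$ ($r{\left(V,Y \right)} = -3 - 4 = -7$)
$W = -31$ ($W = -6 - 25 = -31$)
$n{\left(f \right)} = \frac{11}{8 + f}$ ($n{\left(f \right)} = \frac{5 - -6}{8 + f} = \frac{5 + 6}{8 + f} = \frac{11}{8 + f}$)
$L = - \frac{11}{17}$ ($L = - \frac{11}{8 + 3^{2}} = - \frac{11}{8 + 9} = - \frac{11}{17} \approx -0.64706$)
$L W r{\left(-10,10 \right)} = \left(- \frac{11}{17}\right) \left(-31\right) \left(-7\right) = \frac{341}{17} \left(-7\right) = - \frac{2387}{17}$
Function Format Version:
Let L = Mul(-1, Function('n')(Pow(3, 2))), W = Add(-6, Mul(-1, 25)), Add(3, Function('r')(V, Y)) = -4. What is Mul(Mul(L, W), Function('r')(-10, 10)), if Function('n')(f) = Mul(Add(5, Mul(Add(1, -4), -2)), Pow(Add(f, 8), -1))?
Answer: Rational(-2387, 17) ≈ -140.41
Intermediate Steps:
Function('r')(V, Y) = -7 (Function('r')(V, Y) = Add(-3, -4) = -7)
W = -31 (W = Add(-6, -25) = -31)
Function('n')(f) = Mul(11, Pow(Add(8, f), -1)) (Function('n')(f) = Mul(Add(5, Mul(-3, -2)), Pow(Add(8, f), -1)) = Mul(Add(5, 6), Pow(Add(8, f), -1)) = Mul(11, Pow(Add(8, f), -1)))
L = Rational(-11, 17) (L = Mul(-1, Mul(11, Pow(Add(8, Pow(3, 2)), -1))) = Mul(-1, Mul(11, Pow(Add(8, 9), -1))) = Mul(-1, Mul(11, Pow(17, -1))) = Mul(-1, Mul(11, Rational(1, 17))) = Mul(-1, Rational(11, 17)) = Rational(-11, 17) ≈ -0.64706)
Mul(Mul(L, W), Function('r')(-10, 10)) = Mul(Mul(Rational(-11, 17), -31), -7) = Mul(Rational(341, 17), -7) = Rational(-2387, 17)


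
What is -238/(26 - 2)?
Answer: -119/12 ≈ -9.9167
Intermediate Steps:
-238/(26 - 2) = -238/24 = (1/24)*(-238) = -119/12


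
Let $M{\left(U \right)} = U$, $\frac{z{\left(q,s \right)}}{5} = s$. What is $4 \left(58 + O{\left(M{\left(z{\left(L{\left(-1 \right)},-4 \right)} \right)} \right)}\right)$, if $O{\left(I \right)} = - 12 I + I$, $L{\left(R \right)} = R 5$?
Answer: $1112$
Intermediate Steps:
$L{\left(R \right)} = 5 R$
$z{\left(q,s \right)} = 5 s$
$O{\left(I \right)} = - 11 I$
$4 \left(58 + O{\left(M{\left(z{\left(L{\left(-1 \right)},-4 \right)} \right)} \right)}\right) = 4 \left(58 - 11 \cdot 5 \left(-4\right)\right) = 4 \left(58 - -220\right) = 4 \left(58 + 220\right) = 4 \cdot 278 = 1112$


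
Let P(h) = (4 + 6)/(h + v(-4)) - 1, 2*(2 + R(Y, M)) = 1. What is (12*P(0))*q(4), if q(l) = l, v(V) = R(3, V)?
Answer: -368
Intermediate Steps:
R(Y, M) = -3/2 (R(Y, M) = -2 + (1/2)*1 = -2 + 1/2 = -3/2)
v(V) = -3/2
P(h) = -1 + 10/(-3/2 + h) (P(h) = (4 + 6)/(h - 3/2) - 1 = 10/(-3/2 + h) - 1 = -1 + 10/(-3/2 + h))
(12*P(0))*q(4) = (12*((23 - 2*0)/(-3 + 2*0)))*4 = (12*((23 + 0)/(-3 + 0)))*4 = (12*(23/(-3)))*4 = (12*(-1/3*23))*4 = (12*(-23/3))*4 = -92*4 = -368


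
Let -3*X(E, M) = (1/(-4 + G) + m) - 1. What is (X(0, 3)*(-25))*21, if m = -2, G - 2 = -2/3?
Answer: -4725/8 ≈ -590.63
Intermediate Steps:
G = 4/3 (G = 2 - 2/3 = 4/3 ≈ 1.3333)
X(E, M) = 9/8 (X(E, M) = -((1/(-4 + 4/3) - 2) - 1)/3 = -((1/(-8/3) - 2) - 1)/3 = -((-3/8 - 2) - 1)/3 = -(-19/8 - 1)/3 = -1/3*(-27/8) = 9/8)
(X(0, 3)*(-25))*21 = ((9/8)*(-25))*21 = -225/8*21 = -4725/8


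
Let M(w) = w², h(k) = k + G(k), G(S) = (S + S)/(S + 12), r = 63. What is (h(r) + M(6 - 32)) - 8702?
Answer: -199033/25 ≈ -7961.3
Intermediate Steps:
G(S) = 2*S/(12 + S) (G(S) = (2*S)/(12 + S) = 2*S/(12 + S))
h(k) = k + 2*k/(12 + k)
(h(r) + M(6 - 32)) - 8702 = (63*(14 + 63)/(12 + 63) + (6 - 32)²) - 8702 = (63*77/75 + (-26)²) - 8702 = (63*(1/75)*77 + 676) - 8702 = (1617/25 + 676) - 8702 = 18517/25 - 8702 = -199033/25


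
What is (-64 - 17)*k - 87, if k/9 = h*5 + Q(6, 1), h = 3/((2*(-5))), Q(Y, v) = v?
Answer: 555/2 ≈ 277.50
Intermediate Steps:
h = -3/10 (h = 3/(-10) = 3*(-⅒) = -3/10 ≈ -0.30000)
k = -9/2 (k = 9*(-3/10*5 + 1) = 9*(-3/2 + 1) = 9*(-½) = -9/2 ≈ -4.5000)
(-64 - 17)*k - 87 = (-64 - 17)*(-9/2) - 87 = -81*(-9/2) - 87 = 729/2 - 87 = 555/2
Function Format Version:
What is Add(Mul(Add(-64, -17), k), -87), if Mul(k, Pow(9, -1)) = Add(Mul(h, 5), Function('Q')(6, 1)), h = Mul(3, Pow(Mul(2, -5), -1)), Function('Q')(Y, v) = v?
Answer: Rational(555, 2) ≈ 277.50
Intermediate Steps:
h = Rational(-3, 10) (h = Mul(3, Pow(-10, -1)) = Mul(3, Rational(-1, 10)) = Rational(-3, 10) ≈ -0.30000)
k = Rational(-9, 2) (k = Mul(9, Add(Mul(Rational(-3, 10), 5), 1)) = Mul(9, Add(Rational(-3, 2), 1)) = Mul(9, Rational(-1, 2)) = Rational(-9, 2) ≈ -4.5000)
Add(Mul(Add(-64, -17), k), -87) = Add(Mul(Add(-64, -17), Rational(-9, 2)), -87) = Add(Mul(-81, Rational(-9, 2)), -87) = Add(Rational(729, 2), -87) = Rational(555, 2)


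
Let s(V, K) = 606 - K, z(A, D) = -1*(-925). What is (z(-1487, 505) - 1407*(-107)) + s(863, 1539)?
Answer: 150541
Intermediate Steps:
z(A, D) = 925
(z(-1487, 505) - 1407*(-107)) + s(863, 1539) = (925 - 1407*(-107)) + (606 - 1*1539) = (925 + 150549) + (606 - 1539) = 151474 - 933 = 150541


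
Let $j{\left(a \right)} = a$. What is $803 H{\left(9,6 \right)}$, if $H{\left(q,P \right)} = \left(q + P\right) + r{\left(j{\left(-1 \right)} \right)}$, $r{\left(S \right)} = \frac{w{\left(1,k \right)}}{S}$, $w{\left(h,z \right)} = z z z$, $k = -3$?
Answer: $33726$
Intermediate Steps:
$w{\left(h,z \right)} = z^{3}$ ($w{\left(h,z \right)} = z^{2} z = z^{3}$)
$r{\left(S \right)} = - \frac{27}{S}$ ($r{\left(S \right)} = \frac{\left(-3\right)^{3}}{S} = - \frac{27}{S}$)
$H{\left(q,P \right)} = 27 + P + q$ ($H{\left(q,P \right)} = \left(q + P\right) - \frac{27}{-1} = \left(P + q\right) - -27 = \left(P + q\right) + 27 = 27 + P + q$)
$803 H{\left(9,6 \right)} = 803 \left(27 + 6 + 9\right) = 803 \cdot 42 = 33726$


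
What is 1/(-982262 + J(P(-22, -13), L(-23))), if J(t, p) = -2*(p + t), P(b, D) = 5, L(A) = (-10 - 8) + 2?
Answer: -1/982240 ≈ -1.0181e-6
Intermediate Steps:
L(A) = -16 (L(A) = -18 + 2 = -16)
J(t, p) = -2*p - 2*t
1/(-982262 + J(P(-22, -13), L(-23))) = 1/(-982262 + (-2*(-16) - 2*5)) = 1/(-982262 + (32 - 10)) = 1/(-982262 + 22) = 1/(-982240) = -1/982240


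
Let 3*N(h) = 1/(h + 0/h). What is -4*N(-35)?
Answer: 4/105 ≈ 0.038095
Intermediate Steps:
N(h) = 1/(3*h) (N(h) = 1/(3*(h + 0/h)) = 1/(3*(h + 0)) = 1/(3*h))
-4*N(-35) = -4/(3*(-35)) = -4*(-1)/(3*35) = -4*(-1/105) = 4/105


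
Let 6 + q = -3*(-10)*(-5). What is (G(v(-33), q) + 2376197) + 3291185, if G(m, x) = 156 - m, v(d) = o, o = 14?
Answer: 5667524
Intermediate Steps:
v(d) = 14
q = -156 (q = -6 - 3*(-10)*(-5) = -6 + 30*(-5) = -6 - 150 = -156)
(G(v(-33), q) + 2376197) + 3291185 = ((156 - 1*14) + 2376197) + 3291185 = ((156 - 14) + 2376197) + 3291185 = (142 + 2376197) + 3291185 = 2376339 + 3291185 = 5667524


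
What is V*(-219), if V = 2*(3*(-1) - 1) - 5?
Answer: 2847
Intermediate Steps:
V = -13 (V = 2*(-3 - 1) - 5 = 2*(-4) - 5 = -8 - 5 = -13)
V*(-219) = -13*(-219) = 2847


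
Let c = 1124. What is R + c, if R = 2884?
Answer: 4008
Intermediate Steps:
R + c = 2884 + 1124 = 4008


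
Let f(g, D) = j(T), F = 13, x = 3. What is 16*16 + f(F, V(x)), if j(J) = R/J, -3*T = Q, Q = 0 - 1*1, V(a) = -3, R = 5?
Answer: 271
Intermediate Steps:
Q = -1 (Q = 0 - 1 = -1)
T = ⅓ (T = -⅓*(-1) = ⅓ ≈ 0.33333)
j(J) = 5/J
f(g, D) = 15 (f(g, D) = 5/(⅓) = 5*3 = 15)
16*16 + f(F, V(x)) = 16*16 + 15 = 256 + 15 = 271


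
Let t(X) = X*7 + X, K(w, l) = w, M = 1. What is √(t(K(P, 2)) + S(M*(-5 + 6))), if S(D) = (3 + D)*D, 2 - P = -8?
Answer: 2*√21 ≈ 9.1651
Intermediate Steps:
P = 10 (P = 2 - 1*(-8) = 2 + 8 = 10)
S(D) = D*(3 + D)
t(X) = 8*X (t(X) = 7*X + X = 8*X)
√(t(K(P, 2)) + S(M*(-5 + 6))) = √(8*10 + (1*(-5 + 6))*(3 + 1*(-5 + 6))) = √(80 + (1*1)*(3 + 1*1)) = √(80 + 1*(3 + 1)) = √(80 + 1*4) = √(80 + 4) = √84 = 2*√21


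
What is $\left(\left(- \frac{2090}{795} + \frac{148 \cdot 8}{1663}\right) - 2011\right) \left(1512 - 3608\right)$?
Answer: $\frac{1115594878640}{264417} \approx 4.2191 \cdot 10^{6}$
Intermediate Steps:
$\left(\left(- \frac{2090}{795} + \frac{148 \cdot 8}{1663}\right) - 2011\right) \left(1512 - 3608\right) = \left(\left(\left(-2090\right) \frac{1}{795} + 1184 \cdot \frac{1}{1663}\right) - 2011\right) \left(-2096\right) = \left(\left(- \frac{418}{159} + \frac{1184}{1663}\right) - 2011\right) \left(-2096\right) = \left(- \frac{506878}{264417} - 2011\right) \left(-2096\right) = \left(- \frac{532249465}{264417}\right) \left(-2096\right) = \frac{1115594878640}{264417}$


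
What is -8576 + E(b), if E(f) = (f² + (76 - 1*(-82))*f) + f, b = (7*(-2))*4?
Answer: -14344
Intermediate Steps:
b = -56 (b = -14*4 = -56)
E(f) = f² + 159*f (E(f) = (f² + (76 + 82)*f) + f = (f² + 158*f) + f = f² + 159*f)
-8576 + E(b) = -8576 - 56*(159 - 56) = -8576 - 56*103 = -8576 - 5768 = -14344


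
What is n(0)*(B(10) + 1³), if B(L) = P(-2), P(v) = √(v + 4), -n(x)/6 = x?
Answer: 0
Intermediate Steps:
n(x) = -6*x
P(v) = √(4 + v)
B(L) = √2 (B(L) = √(4 - 2) = √2)
n(0)*(B(10) + 1³) = (-6*0)*(√2 + 1³) = 0*(√2 + 1) = 0*(1 + √2) = 0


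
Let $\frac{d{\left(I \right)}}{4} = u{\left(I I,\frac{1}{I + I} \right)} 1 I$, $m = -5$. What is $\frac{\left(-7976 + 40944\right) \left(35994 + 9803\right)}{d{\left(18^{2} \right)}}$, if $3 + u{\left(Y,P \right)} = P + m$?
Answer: $- \frac{754917748}{5183} \approx -1.4565 \cdot 10^{5}$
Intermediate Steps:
$u{\left(Y,P \right)} = -8 + P$ ($u{\left(Y,P \right)} = -3 + \left(P - 5\right) = -3 + \left(-5 + P\right) = -8 + P$)
$d{\left(I \right)} = 4 I \left(-8 + \frac{1}{2 I}\right)$ ($d{\left(I \right)} = 4 \left(-8 + \frac{1}{I + I}\right) 1 I = 4 \left(-8 + \frac{1}{2 I}\right) 1 I = 4 \left(-8 + \frac{1}{2 I}\right) I = 4 I \left(-8 + \frac{1}{2 I}\right)$)
$\frac{\left(-7976 + 40944\right) \left(35994 + 9803\right)}{d{\left(18^{2} \right)}} = \frac{\left(-7976 + 40944\right) \left(35994 + 9803\right)}{2 - 32 \cdot 18^{2}} = \frac{32968 \cdot 45797}{2 - 10368} = \frac{1509835496}{2 - 10368} = \frac{1509835496}{-10366} = 1509835496 \left(- \frac{1}{10366}\right) = - \frac{754917748}{5183}$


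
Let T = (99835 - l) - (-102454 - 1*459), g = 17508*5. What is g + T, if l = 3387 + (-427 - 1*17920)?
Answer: 305248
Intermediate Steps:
l = -14960 (l = 3387 + (-427 - 17920) = 3387 - 18347 = -14960)
g = 87540
T = 217708 (T = (99835 - 1*(-14960)) - (-102454 - 1*459) = (99835 + 14960) - (-102454 - 459) = 114795 - 1*(-102913) = 114795 + 102913 = 217708)
g + T = 87540 + 217708 = 305248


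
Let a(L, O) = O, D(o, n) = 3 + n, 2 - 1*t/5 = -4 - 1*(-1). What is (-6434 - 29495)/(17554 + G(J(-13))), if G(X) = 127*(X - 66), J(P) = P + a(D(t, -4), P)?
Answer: -35929/5870 ≈ -6.1208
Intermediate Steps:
t = 25 (t = 10 - 5*(-4 - 1*(-1)) = 10 - 5*(-4 + 1) = 10 - 5*(-3) = 10 + 15 = 25)
J(P) = 2*P (J(P) = P + P = 2*P)
G(X) = -8382 + 127*X (G(X) = 127*(-66 + X) = -8382 + 127*X)
(-6434 - 29495)/(17554 + G(J(-13))) = (-6434 - 29495)/(17554 + (-8382 + 127*(2*(-13)))) = -35929/(17554 + (-8382 + 127*(-26))) = -35929/(17554 + (-8382 - 3302)) = -35929/(17554 - 11684) = -35929/5870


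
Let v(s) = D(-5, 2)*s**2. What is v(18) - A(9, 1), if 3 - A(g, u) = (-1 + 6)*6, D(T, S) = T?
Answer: -1593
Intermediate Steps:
v(s) = -5*s**2
A(g, u) = -27 (A(g, u) = 3 - (-1 + 6)*6 = 3 - 5*6 = 3 - 1*30 = 3 - 30 = -27)
v(18) - A(9, 1) = -5*18**2 - 1*(-27) = -5*324 + 27 = -1620 + 27 = -1593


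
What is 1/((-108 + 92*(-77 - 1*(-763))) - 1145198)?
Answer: -1/1082194 ≈ -9.2405e-7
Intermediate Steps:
1/((-108 + 92*(-77 - 1*(-763))) - 1145198) = 1/((-108 + 92*(-77 + 763)) - 1145198) = 1/((-108 + 92*686) - 1145198) = 1/((-108 + 63112) - 1145198) = 1/(63004 - 1145198) = 1/(-1082194) = -1/1082194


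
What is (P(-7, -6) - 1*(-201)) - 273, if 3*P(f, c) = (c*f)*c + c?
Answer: -158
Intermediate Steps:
P(f, c) = c/3 + f*c**2/3 (P(f, c) = ((c*f)*c + c)/3 = (f*c**2 + c)/3 = (c + f*c**2)/3 = c/3 + f*c**2/3)
(P(-7, -6) - 1*(-201)) - 273 = ((1/3)*(-6)*(1 - 6*(-7)) - 1*(-201)) - 273 = ((1/3)*(-6)*(1 + 42) + 201) - 273 = ((1/3)*(-6)*43 + 201) - 273 = (-86 + 201) - 273 = 115 - 273 = -158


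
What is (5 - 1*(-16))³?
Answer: 9261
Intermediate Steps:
(5 - 1*(-16))³ = (5 + 16)³ = 21³ = 9261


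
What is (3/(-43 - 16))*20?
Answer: -60/59 ≈ -1.0169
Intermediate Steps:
(3/(-43 - 16))*20 = (3/(-59))*20 = (3*(-1/59))*20 = -3/59*20 = -60/59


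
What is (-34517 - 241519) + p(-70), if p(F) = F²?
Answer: -271136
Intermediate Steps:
(-34517 - 241519) + p(-70) = (-34517 - 241519) + (-70)² = -276036 + 4900 = -271136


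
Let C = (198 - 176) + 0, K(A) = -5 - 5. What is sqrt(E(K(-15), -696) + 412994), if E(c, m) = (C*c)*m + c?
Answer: 2*sqrt(141526) ≈ 752.40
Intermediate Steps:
K(A) = -10
C = 22 (C = 22 + 0 = 22)
E(c, m) = c + 22*c*m (E(c, m) = (22*c)*m + c = 22*c*m + c = c + 22*c*m)
sqrt(E(K(-15), -696) + 412994) = sqrt(-10*(1 + 22*(-696)) + 412994) = sqrt(-10*(1 - 15312) + 412994) = sqrt(-10*(-15311) + 412994) = sqrt(153110 + 412994) = sqrt(566104) = 2*sqrt(141526)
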